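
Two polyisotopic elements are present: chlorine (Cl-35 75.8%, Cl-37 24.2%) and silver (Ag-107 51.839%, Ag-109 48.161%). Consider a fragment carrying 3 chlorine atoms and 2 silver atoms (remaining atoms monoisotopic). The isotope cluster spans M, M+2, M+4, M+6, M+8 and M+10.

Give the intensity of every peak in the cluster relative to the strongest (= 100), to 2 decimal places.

Chlorine pattern (n=3): 0.43551951 : 0.41713346 : 0.13317454 : 0.01417249
Silver pattern (n=2): 0.26872819 : 0.49932362 : 0.23194819
Convolve the two distributions (both contribute in 2-u steps):
  M: 0.43551951×0.26872819 = 0.117036
  M+2: 0.43551951×0.49932362 + 0.41713346×0.26872819 = 0.329561
  M+4: 0.43551951×0.23194819 + 0.41713346×0.49932362 + 0.13317454×0.26872819 = 0.345090
  M+6: 0.41713346×0.23194819 + 0.13317454×0.49932362 + 0.01417249×0.26872819 = 0.167059
  M+8: 0.13317454×0.23194819 + 0.01417249×0.49932362 = 0.037966
  M+10: 0.01417249×0.23194819 = 0.003287
Scale to base peak (0.345090) = 100: 33.91 : 95.50 : 100.00 : 48.41 : 11.00 : 0.95

33.91 : 95.50 : 100.00 : 48.41 : 11.00 : 0.95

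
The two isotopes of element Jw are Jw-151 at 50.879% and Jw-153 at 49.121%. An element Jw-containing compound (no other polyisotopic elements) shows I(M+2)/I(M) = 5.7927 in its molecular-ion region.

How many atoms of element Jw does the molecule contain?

6

The M+2/M ratio from n Jw atoms is n · q/p = n · 0.49121/0.50879.
n = 5.7927 × 0.50879/0.49121 = 6.00 ≈ 6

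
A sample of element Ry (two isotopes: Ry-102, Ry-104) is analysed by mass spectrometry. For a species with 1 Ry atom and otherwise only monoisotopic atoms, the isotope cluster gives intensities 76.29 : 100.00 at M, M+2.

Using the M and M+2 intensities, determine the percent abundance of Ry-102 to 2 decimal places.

Let p = fractional abundance of Ry-102. I(M+2)/I(M) = [C(1,1)·p^0·(1−p)] / p^1 = 1·(1−p)/p = 100.00/76.29 = 1.3108
(1−p)/p = 1.3108/1 = 1.3108  ⇒  p = 1/(1 + 1.3108) = 0.4328
Ry-102: 43.28%, Ry-104: 56.72%.

43.28%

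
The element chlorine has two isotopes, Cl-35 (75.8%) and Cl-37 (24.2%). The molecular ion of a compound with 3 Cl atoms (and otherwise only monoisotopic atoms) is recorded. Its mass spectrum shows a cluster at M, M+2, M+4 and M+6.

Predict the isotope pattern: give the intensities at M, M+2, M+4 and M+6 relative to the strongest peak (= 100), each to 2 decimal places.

Expanding (0.758 + 0.242)^3:
P(M) = 0.758^3 = 0.435520
P(M+2) = 3 × 0.758^2 × 0.242^1 = 0.417133
P(M+4) = 3 × 0.758^1 × 0.242^2 = 0.133175
P(M+6) = 0.242^3 = 0.014172
The M peak is largest (0.435520); scaling to 100 gives 100.00 : 95.78 : 30.58 : 3.25.

100.00 : 95.78 : 30.58 : 3.25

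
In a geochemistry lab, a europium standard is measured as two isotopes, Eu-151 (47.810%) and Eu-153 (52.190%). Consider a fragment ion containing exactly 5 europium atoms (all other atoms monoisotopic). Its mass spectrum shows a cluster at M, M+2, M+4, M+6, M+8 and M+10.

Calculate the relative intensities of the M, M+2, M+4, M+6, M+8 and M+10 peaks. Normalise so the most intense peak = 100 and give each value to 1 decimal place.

7.7 : 42.0 : 91.6 : 100.0 : 54.6 : 11.9

Expanding (0.47810 + 0.52190)^5:
P(M) = 0.47810^5 = 0.024980
P(M+2) = 5 × 0.47810^4 × 0.52190^1 = 0.136343
P(M+4) = 10 × 0.47810^3 × 0.52190^2 = 0.297667
P(M+6) = 10 × 0.47810^2 × 0.52190^3 = 0.324937
P(M+8) = 5 × 0.47810^1 × 0.52190^4 = 0.177353
P(M+10) = 0.52190^5 = 0.038720
The M+6 peak is largest (0.324937); scaling to 100 gives 7.7 : 42.0 : 91.6 : 100.0 : 54.6 : 11.9.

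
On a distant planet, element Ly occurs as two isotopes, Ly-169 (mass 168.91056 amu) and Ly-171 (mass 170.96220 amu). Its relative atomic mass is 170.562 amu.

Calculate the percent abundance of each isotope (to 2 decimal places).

Ly-169: 19.51%, Ly-171: 80.49%

Writing the weighted mean with unknown fraction x of Ly-169:
168.91056·x + 170.96220·(1 − x) = 170.562
(168.91056 − 170.96220)·x = 170.562 − 170.96220
x = -0.40020 / -2.05164 = 0.19506 → 19.51% Ly-169, 80.49% Ly-171.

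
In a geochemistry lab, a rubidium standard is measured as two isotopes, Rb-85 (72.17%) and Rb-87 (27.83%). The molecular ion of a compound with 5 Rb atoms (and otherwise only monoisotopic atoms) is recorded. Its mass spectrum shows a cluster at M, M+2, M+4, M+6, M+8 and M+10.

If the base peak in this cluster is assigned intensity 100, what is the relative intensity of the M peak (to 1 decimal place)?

51.9

Binomial terms of (0.7217 + 0.2783)^5: M 0.1958, M+2 0.3775, M+4 0.2911, M+6 0.1123, M+8 0.0216, M+10 0.0017 → M+2 is the base peak.
P(M+2) = C(5,1) × 0.7217^4 × 0.2783^1 = 5 × 0.27128565 × 0.2783 = 0.377494 (base)
P(M) = C(5,0) × 0.7217^5 × 0.2783^0 = 1 × 0.19578685 × 1.0000 = 0.195787
Relative intensity = 0.195787 / 0.377494 × 100 = 51.9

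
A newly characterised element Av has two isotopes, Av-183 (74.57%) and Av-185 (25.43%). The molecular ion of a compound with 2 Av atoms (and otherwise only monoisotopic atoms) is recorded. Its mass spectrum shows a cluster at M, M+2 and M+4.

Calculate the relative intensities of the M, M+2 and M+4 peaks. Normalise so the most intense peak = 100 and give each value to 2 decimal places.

100.00 : 68.20 : 11.63

Each Av atom is independently Av-183 (p = 0.7457) or Av-185 (q = 0.2543); the cluster is the binomial expansion (p + q)^2.
P(M) = 0.7457^2 = 0.556068
P(M+2) = 2 × 0.7457^1 × 0.2543^1 = 0.379263
P(M+4) = 0.2543^2 = 0.064668
The M peak is largest (0.556068); scaling to 100 gives 100.00 : 68.20 : 11.63.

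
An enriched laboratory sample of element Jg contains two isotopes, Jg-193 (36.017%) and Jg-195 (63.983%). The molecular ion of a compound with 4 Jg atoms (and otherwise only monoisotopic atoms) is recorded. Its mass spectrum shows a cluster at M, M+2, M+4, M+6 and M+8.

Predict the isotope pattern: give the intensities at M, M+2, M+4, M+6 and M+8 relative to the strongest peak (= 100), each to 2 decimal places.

Each Jg atom is independently Jg-193 (p = 0.36017) or Jg-195 (q = 0.63983); the cluster is the binomial expansion (p + q)^4.
P(M) = 0.36017^4 = 0.016828
P(M+2) = 4 × 0.36017^3 × 0.63983^1 = 0.119577
P(M+4) = 6 × 0.36017^2 × 0.63983^2 = 0.318636
P(M+6) = 4 × 0.36017^1 × 0.63983^3 = 0.377365
P(M+8) = 0.63983^4 = 0.167594
The M+6 peak is largest (0.377365); scaling to 100 gives 4.46 : 31.69 : 84.44 : 100.00 : 44.41.

4.46 : 31.69 : 84.44 : 100.00 : 44.41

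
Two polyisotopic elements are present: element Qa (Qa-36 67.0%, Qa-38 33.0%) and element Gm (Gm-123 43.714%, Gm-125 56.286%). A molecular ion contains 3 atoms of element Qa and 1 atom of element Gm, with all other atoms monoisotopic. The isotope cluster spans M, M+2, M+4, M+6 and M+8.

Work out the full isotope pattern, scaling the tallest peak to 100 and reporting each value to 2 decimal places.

Element Qa pattern (n=3): 0.300763 : 0.444411 : 0.218889 : 0.035937
Element Gm pattern (n=1): 0.43714 : 0.56286
Convolve the two distributions (both contribute in 2-u steps):
  M: 0.300763×0.43714 = 0.131476
  M+2: 0.300763×0.56286 + 0.444411×0.43714 = 0.363557
  M+4: 0.444411×0.56286 + 0.218889×0.43714 = 0.345826
  M+6: 0.218889×0.56286 + 0.035937×0.43714 = 0.138913
  M+8: 0.035937×0.56286 = 0.020227
Scale to base peak (0.363557) = 100: 36.16 : 100.00 : 95.12 : 38.21 : 5.56

36.16 : 100.00 : 95.12 : 38.21 : 5.56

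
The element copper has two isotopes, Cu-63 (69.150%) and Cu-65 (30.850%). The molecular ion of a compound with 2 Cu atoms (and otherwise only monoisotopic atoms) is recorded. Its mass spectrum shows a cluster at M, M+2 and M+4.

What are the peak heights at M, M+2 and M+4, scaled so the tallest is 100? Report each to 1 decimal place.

100.0 : 89.2 : 19.9

The 2 Cu atoms are independent, so intensities follow the terms of (0.69150 + 0.30850)^2.
P(M) = 0.69150^2 = 0.478172
P(M+2) = 2 × 0.69150^1 × 0.30850^1 = 0.426656
P(M+4) = 0.30850^2 = 0.095172
The M peak is largest (0.478172); scaling to 100 gives 100.0 : 89.2 : 19.9.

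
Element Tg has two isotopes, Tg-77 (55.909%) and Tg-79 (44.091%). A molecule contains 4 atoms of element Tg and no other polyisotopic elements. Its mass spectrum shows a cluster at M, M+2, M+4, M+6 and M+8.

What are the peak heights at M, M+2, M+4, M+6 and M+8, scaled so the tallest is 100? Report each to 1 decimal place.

26.8 : 84.5 : 100.0 : 52.6 : 10.4

Expanding (0.55909 + 0.44091)^4:
P(M) = 0.55909^4 = 0.097707
P(M+2) = 4 × 0.55909^3 × 0.44091^1 = 0.308216
P(M+4) = 6 × 0.55909^2 × 0.44091^2 = 0.364598
P(M+6) = 4 × 0.55909^1 × 0.44091^3 = 0.191687
P(M+8) = 0.44091^4 = 0.037792
The M+4 peak is largest (0.364598); scaling to 100 gives 26.8 : 84.5 : 100.0 : 52.6 : 10.4.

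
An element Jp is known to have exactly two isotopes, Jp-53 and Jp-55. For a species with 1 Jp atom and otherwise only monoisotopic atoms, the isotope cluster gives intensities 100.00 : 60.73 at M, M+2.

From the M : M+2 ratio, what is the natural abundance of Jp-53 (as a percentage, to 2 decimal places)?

If p is the fraction of Jp that is Jp-53, then I(M+2)/I(M) = [C(1,1)·p^0·(1−p)] / p^1 = 1·(1−p)/p = 60.73/100.00 = 0.6073
(1−p)/p = 0.6073/1 = 0.6073  ⇒  p = 1/(1 + 0.6073) = 0.6222
Jp-53: 62.22%, Jp-55: 37.78%.

62.22%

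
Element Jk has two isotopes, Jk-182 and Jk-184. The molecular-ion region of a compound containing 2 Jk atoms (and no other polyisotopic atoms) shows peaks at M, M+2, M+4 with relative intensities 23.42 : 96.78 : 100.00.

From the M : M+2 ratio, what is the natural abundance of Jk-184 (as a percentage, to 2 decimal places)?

Let p = fractional abundance of Jk-182. I(M+2)/I(M) = [C(2,1)·p^1·(1−p)] / p^2 = 2·(1−p)/p = 96.78/23.42 = 4.1324
(1−p)/p = 4.1324/2 = 2.0662  ⇒  p = 1/(1 + 2.0662) = 0.3261
Jk-182: 32.61%, Jk-184: 67.39%.

67.39%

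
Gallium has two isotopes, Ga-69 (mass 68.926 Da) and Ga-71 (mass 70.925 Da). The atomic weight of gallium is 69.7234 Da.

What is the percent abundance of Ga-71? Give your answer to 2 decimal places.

Writing the weighted mean with unknown fraction x of Ga-69:
68.926·x + 70.925·(1 − x) = 69.7234
(68.926 − 70.925)·x = 69.7234 − 70.925
x = -1.2016 / -1.999 = 0.60110 → 60.11% Ga-69, 39.89% Ga-71.

39.89%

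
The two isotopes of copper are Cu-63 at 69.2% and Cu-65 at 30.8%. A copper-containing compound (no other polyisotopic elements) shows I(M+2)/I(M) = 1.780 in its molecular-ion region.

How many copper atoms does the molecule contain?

For n independent Cu atoms, I(M+2)/I(M) = n · (abundance Cu-65) / (abundance Cu-63) = n · 0.308/0.692.
n = 1.780 × 0.692/0.308 = 4.00 ≈ 4

4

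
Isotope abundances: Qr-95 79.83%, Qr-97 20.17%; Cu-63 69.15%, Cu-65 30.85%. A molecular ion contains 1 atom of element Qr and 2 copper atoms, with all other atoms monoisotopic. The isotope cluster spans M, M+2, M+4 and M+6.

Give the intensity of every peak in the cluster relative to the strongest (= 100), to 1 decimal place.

87.3 : 100.0 : 37.1 : 4.4

Element Qr pattern (n=1): 0.7983 : 0.2017
Copper pattern (n=2): 0.47817225 : 0.4266555 : 0.09517225
Convolve the two distributions (both contribute in 2-u steps):
  M: 0.7983×0.47817225 = 0.381725
  M+2: 0.7983×0.4266555 + 0.2017×0.47817225 = 0.437046
  M+4: 0.7983×0.09517225 + 0.2017×0.4266555 = 0.162032
  M+6: 0.2017×0.09517225 = 0.019196
Scale to base peak (0.437046) = 100: 87.3 : 100.0 : 37.1 : 4.4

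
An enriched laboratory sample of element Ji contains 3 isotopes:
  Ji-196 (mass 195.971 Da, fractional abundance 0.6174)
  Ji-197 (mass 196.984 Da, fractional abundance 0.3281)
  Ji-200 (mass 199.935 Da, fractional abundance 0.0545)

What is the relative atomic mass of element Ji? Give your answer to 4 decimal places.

Average mass = Σ (abundance × isotope mass) = 0.6174 × 195.971 + 0.3281 × 196.984 + 0.0545 × 199.935
= 120.99250 + 64.63045 + 10.89646 = 196.51941 Da

196.5194 Da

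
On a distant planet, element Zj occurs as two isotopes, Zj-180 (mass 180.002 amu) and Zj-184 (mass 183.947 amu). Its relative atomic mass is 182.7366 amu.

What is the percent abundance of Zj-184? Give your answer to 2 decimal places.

69.32%

With x = fraction of Zj-180 (so Zj-184 is 1 − x):
180.002·x + 183.947·(1 − x) = 182.7366
(180.002 − 183.947)·x = 182.7366 − 183.947
x = -1.2104 / -3.945 = 0.30682 → 30.68% Zj-180, 69.32% Zj-184.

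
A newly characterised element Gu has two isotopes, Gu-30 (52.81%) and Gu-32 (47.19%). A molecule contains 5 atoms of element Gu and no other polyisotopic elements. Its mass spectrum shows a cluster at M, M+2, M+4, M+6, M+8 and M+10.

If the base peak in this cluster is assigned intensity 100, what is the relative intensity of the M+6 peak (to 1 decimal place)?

(0.5281 + 0.4719)^5 gives M 0.0411, M+2 0.1835, M+4 0.3280, M+6 0.2931, M+8 0.1309, M+10 0.0234; the largest is M+4.
P(M+4) = C(5,2) × 0.5281^3 × 0.4719^2 = 10 × 0.1472816 × 0.22268961 = 0.327981 (base)
P(M+6) = C(5,3) × 0.5281^2 × 0.4719^3 = 10 × 0.27888961 × 0.10508723 = 0.293077
Relative intensity = 0.293077 / 0.327981 × 100 = 89.4

89.4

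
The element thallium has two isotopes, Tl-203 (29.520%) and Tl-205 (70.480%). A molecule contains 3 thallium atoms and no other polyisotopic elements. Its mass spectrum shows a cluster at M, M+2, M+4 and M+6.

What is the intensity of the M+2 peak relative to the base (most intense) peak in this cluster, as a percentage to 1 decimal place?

41.9%

Term probabilities: M 0.0257, M+2 0.1843, M+4 0.4399, M+6 0.3501. Base peak = M+4.
P(M+4) = C(3,2) × 0.29520^1 × 0.70480^2 = 3 × 0.2952 × 0.49674304 = 0.439916 (base)
P(M+2) = C(3,1) × 0.29520^2 × 0.70480^1 = 3 × 0.08714304 × 0.7048 = 0.184255
Relative intensity = 0.184255 / 0.439916 × 100 = 41.9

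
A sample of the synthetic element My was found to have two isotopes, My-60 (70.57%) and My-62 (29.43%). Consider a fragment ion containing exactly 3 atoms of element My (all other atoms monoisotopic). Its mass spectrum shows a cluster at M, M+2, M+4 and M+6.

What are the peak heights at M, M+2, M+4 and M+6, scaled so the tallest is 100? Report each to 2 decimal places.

79.93 : 100.00 : 41.70 : 5.80

The 3 My atoms are independent, so intensities follow the terms of (0.7057 + 0.2943)^3.
P(M) = 0.7057^3 = 0.351447
P(M+2) = 3 × 0.7057^2 × 0.2943^1 = 0.439695
P(M+4) = 3 × 0.7057^1 × 0.2943^2 = 0.183367
P(M+6) = 0.2943^3 = 0.025490
The M+2 peak is largest (0.439695); scaling to 100 gives 79.93 : 100.00 : 41.70 : 5.80.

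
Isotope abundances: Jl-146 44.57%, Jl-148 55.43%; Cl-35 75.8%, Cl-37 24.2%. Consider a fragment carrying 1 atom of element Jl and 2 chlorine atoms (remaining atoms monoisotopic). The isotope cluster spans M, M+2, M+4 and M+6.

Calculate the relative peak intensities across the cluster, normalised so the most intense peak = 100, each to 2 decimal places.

53.13 : 100.00 : 47.61 : 6.73

Element Jl pattern (n=1): 0.4457 : 0.5543
Chlorine pattern (n=2): 0.574564 : 0.366872 : 0.058564
Convolve the two distributions (both contribute in 2-u steps):
  M: 0.4457×0.574564 = 0.256083
  M+2: 0.4457×0.366872 + 0.5543×0.574564 = 0.481996
  M+4: 0.4457×0.058564 + 0.5543×0.366872 = 0.229459
  M+6: 0.5543×0.058564 = 0.032462
Scale to base peak (0.481996) = 100: 53.13 : 100.00 : 47.61 : 6.73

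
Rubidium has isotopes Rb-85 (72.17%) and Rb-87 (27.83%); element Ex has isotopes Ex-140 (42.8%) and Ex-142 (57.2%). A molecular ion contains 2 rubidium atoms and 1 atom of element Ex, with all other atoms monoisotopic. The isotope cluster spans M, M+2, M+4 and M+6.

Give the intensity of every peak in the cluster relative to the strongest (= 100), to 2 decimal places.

Rubidium pattern (n=2): 0.52085089 : 0.40169822 : 0.07745089
Element Ex pattern (n=1): 0.4280 : 0.5720
Convolve the two distributions (both contribute in 2-u steps):
  M: 0.52085089×0.4280 = 0.222924
  M+2: 0.52085089×0.5720 + 0.40169822×0.4280 = 0.469854
  M+4: 0.40169822×0.5720 + 0.07745089×0.4280 = 0.262920
  M+6: 0.07745089×0.5720 = 0.044302
Scale to base peak (0.469854) = 100: 47.45 : 100.00 : 55.96 : 9.43

47.45 : 100.00 : 55.96 : 9.43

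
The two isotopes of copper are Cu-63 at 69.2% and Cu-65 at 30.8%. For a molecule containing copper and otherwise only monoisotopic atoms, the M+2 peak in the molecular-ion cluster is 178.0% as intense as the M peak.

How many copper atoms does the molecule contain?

4

With n Cu atoms, P(M+2)/P(M) = C(n,1)·p^(n−1)q / p^n = n·q/p = n · 0.308/0.692.
n = 1.780 × 0.692/0.308 = 4.00 ≈ 4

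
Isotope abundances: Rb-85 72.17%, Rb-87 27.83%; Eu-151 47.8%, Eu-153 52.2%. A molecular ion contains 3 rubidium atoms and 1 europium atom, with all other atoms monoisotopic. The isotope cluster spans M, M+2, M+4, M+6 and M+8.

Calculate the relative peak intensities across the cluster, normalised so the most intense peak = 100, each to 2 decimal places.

Rubidium pattern (n=3): 0.37589809 : 0.43485841 : 0.16768892 : 0.02155458
Europium pattern (n=1): 0.4780 : 0.5220
Convolve the two distributions (both contribute in 2-u steps):
  M: 0.37589809×0.4780 = 0.179679
  M+2: 0.37589809×0.5220 + 0.43485841×0.4780 = 0.404081
  M+4: 0.43485841×0.5220 + 0.16768892×0.4780 = 0.307151
  M+6: 0.16768892×0.5220 + 0.02155458×0.4780 = 0.097837
  M+8: 0.02155458×0.5220 = 0.011251
Scale to base peak (0.404081) = 100: 44.47 : 100.00 : 76.01 : 24.21 : 2.78

44.47 : 100.00 : 76.01 : 24.21 : 2.78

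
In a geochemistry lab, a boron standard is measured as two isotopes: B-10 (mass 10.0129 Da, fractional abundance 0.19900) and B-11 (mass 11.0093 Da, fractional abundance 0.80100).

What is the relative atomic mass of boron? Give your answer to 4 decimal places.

Weight each isotope mass by its fractional abundance: 0.19900 × 10.0129 + 0.80100 × 11.0093
= 1.99257 + 8.81845 = 10.81102 Da

10.8110 Da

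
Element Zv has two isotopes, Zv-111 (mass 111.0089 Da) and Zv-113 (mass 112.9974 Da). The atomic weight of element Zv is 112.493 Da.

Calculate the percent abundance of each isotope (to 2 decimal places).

Zv-111: 25.37%, Zv-113: 74.63%

Let x be the fractional abundance of Zv-111; then Zv-113 has abundance 1 − x.
111.0089·x + 112.9974·(1 − x) = 112.493
(111.0089 − 112.9974)·x = 112.493 − 112.9974
x = -0.5044 / -1.9885 = 0.25366 → 25.37% Zv-111, 74.63% Zv-113.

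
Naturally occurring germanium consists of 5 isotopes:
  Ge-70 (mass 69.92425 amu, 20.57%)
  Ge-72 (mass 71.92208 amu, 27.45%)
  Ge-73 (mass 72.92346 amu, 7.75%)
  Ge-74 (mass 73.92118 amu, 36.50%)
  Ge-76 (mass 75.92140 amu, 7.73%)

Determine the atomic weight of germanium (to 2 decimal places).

The abundance-weighted mean is 0.2057 × 69.92425 + 0.2745 × 71.92208 + 0.0775 × 72.92346 + 0.3650 × 73.92118 + 0.0773 × 75.92140
= 14.383418 + 19.742611 + 5.651568 + 26.981231 + 5.868724 = 72.627552 amu

72.63 amu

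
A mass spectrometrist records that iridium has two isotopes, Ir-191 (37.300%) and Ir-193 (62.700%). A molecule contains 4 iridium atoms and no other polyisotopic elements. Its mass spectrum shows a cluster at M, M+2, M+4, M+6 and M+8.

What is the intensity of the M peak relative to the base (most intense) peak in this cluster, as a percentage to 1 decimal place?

5.3%

Binomial terms of (0.37300 + 0.62700)^4: M 0.0194, M+2 0.1302, M+4 0.3282, M+6 0.3678, M+8 0.1546 → M+6 is the base peak.
P(M+6) = C(4,3) × 0.37300^1 × 0.62700^3 = 4 × 0.3730 × 0.24649188 = 0.367766 (base)
P(M) = C(4,0) × 0.37300^4 × 0.62700^0 = 1 × 0.01935688 × 1.0000 = 0.019357
Relative intensity = 0.019357 / 0.367766 × 100 = 5.3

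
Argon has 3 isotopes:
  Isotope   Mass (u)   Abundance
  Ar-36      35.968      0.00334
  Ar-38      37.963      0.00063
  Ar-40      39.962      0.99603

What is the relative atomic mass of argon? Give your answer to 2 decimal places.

Weight each isotope mass by its fractional abundance: 0.00334 × 35.968 + 0.00063 × 37.963 + 0.99603 × 39.962
= 0.1201 + 0.0239 + 39.8034 = 39.9474 u

39.95 u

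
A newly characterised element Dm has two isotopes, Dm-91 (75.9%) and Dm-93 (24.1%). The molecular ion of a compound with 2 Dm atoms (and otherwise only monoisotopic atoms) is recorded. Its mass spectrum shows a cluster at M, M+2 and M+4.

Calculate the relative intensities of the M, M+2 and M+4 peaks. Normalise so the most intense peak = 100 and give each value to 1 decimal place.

100.0 : 63.5 : 10.1

Expanding (0.759 + 0.241)^2:
P(M) = 0.759^2 = 0.576081
P(M+2) = 2 × 0.759^1 × 0.241^1 = 0.365838
P(M+4) = 0.241^2 = 0.058081
The M peak is largest (0.576081); scaling to 100 gives 100.0 : 63.5 : 10.1.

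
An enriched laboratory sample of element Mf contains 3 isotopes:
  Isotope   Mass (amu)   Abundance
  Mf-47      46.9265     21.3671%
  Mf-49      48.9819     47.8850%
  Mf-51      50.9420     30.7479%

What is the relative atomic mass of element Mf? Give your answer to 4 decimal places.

49.1454 amu

Average mass = Σ (abundance × isotope mass) = 0.213671 × 46.9265 + 0.478850 × 48.9819 + 0.307479 × 50.9420
= 10.02683 + 23.45498 + 15.66360 = 49.14541 amu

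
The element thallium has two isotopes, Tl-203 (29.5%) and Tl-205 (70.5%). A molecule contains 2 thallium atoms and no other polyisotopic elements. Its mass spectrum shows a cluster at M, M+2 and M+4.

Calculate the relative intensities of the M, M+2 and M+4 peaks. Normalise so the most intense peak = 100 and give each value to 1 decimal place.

Each Tl atom is independently Tl-203 (p = 0.295) or Tl-205 (q = 0.705); the cluster is the binomial expansion (p + q)^2.
P(M) = 0.295^2 = 0.087025
P(M+2) = 2 × 0.295^1 × 0.705^1 = 0.415950
P(M+4) = 0.705^2 = 0.497025
The M+4 peak is largest (0.497025); scaling to 100 gives 17.5 : 83.7 : 100.0.

17.5 : 83.7 : 100.0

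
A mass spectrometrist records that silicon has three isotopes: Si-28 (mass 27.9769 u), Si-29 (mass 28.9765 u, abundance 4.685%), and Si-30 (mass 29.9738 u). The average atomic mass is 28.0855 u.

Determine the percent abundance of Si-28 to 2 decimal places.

The remaining 95.315% is split between Si-28 (fraction x) and Si-30 (fraction 0.95315 − x).
Substituting: 27.9769x + 29.9738(0.95315 − x) = 26.727950975
(27.9769 − 29.9738)x = -1.841576495  ⇒  x = 0.92222, y = 0.03093
Si-28: 92.22%, Si-30: 3.09%.

92.22%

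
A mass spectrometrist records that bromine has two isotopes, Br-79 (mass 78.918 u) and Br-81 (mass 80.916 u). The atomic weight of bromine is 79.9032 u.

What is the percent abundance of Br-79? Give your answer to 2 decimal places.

50.69%

Let x be the fractional abundance of Br-79; then Br-81 has abundance 1 − x.
78.918·x + 80.916·(1 − x) = 79.9032
(78.918 − 80.916)·x = 79.9032 − 80.916
x = -1.0128 / -1.998 = 0.50691 → 50.69% Br-79, 49.31% Br-81.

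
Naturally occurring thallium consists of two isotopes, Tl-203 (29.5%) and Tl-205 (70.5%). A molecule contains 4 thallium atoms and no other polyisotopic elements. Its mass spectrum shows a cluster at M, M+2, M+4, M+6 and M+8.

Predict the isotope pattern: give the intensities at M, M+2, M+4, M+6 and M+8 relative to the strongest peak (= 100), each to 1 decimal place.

The 4 Tl atoms are independent, so intensities follow the terms of (0.295 + 0.705)^4.
P(M) = 0.295^4 = 0.007573
P(M+2) = 4 × 0.295^3 × 0.705^1 = 0.072396
P(M+4) = 6 × 0.295^2 × 0.705^2 = 0.259522
P(M+6) = 4 × 0.295^1 × 0.705^3 = 0.413475
P(M+8) = 0.705^4 = 0.247034
The M+6 peak is largest (0.413475); scaling to 100 gives 1.8 : 17.5 : 62.8 : 100.0 : 59.7.

1.8 : 17.5 : 62.8 : 100.0 : 59.7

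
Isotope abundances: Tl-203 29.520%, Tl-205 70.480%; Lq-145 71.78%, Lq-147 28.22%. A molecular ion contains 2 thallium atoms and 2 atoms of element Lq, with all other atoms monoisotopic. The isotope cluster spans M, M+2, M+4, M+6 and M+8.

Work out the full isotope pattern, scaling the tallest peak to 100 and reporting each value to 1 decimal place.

Thallium pattern (n=2): 0.08714304 : 0.41611392 : 0.49674304
Element Lq pattern (n=2): 0.51523684 : 0.40512632 : 0.07963684
Convolve the two distributions (both contribute in 2-u steps):
  M: 0.08714304×0.51523684 = 0.044899
  M+2: 0.08714304×0.40512632 + 0.41611392×0.51523684 = 0.249701
  M+4: 0.08714304×0.07963684 + 0.41611392×0.40512632 + 0.49674304×0.51523684 = 0.431459
  M+6: 0.41611392×0.07963684 + 0.49674304×0.40512632 = 0.234382
  M+8: 0.49674304×0.07963684 = 0.039559
Scale to base peak (0.431459) = 100: 10.4 : 57.9 : 100.0 : 54.3 : 9.2

10.4 : 57.9 : 100.0 : 54.3 : 9.2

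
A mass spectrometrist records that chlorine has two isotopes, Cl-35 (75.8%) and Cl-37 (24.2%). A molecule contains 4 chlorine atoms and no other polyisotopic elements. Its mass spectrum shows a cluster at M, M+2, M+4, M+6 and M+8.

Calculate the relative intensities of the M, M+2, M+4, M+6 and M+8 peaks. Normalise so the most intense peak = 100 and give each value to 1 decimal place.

78.3 : 100.0 : 47.9 : 10.2 : 0.8

Expanding (0.758 + 0.242)^4:
P(M) = 0.758^4 = 0.330124
P(M+2) = 4 × 0.758^3 × 0.242^1 = 0.421583
P(M+4) = 6 × 0.758^2 × 0.242^2 = 0.201893
P(M+6) = 4 × 0.758^1 × 0.242^3 = 0.042971
P(M+8) = 0.242^4 = 0.003430
The M+2 peak is largest (0.421583); scaling to 100 gives 78.3 : 100.0 : 47.9 : 10.2 : 0.8.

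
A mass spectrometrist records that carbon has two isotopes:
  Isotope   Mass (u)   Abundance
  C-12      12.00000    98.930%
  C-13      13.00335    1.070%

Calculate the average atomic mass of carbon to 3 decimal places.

12.011 u

Weight each isotope mass by its fractional abundance: 0.98930 × 12.00000 + 0.01070 × 13.00335
= 11.871600 + 0.139136 = 12.010736 u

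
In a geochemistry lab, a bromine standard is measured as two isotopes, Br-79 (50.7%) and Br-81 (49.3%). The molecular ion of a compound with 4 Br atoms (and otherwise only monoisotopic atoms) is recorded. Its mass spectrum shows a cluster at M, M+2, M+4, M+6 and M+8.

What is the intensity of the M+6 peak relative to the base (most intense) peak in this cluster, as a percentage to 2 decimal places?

Binomial terms of (0.507 + 0.493)^4: M 0.0661, M+2 0.2570, M+4 0.3749, M+6 0.2430, M+8 0.0591 → M+4 is the base peak.
P(M+4) = C(4,2) × 0.507^2 × 0.493^2 = 6 × 0.257049 × 0.243049 = 0.374853 (base)
P(M+6) = C(4,3) × 0.507^1 × 0.493^3 = 4 × 0.5070 × 0.11982316 = 0.243001
Relative intensity = 0.243001 / 0.374853 × 100 = 64.83

64.83%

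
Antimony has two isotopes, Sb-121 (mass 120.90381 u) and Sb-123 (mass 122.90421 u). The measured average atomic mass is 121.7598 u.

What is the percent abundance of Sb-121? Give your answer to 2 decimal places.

57.21%

With x = fraction of Sb-121 (so Sb-123 is 1 − x):
120.90381·x + 122.90421·(1 − x) = 121.7598
(120.90381 − 122.90421)·x = 121.7598 − 122.90421
x = -1.14441 / -2.00040 = 0.57209 → 57.21% Sb-121, 42.79% Sb-123.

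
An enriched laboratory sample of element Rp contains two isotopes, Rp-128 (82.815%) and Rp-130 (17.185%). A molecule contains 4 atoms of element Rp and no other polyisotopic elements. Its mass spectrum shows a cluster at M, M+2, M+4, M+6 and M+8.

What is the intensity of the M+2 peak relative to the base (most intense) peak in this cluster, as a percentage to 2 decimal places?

Binomial terms of (0.82815 + 0.17185)^4: M 0.4704, M+2 0.3904, M+4 0.1215, M+6 0.0168, M+8 0.0009 → M is the base peak.
P(M) = C(4,0) × 0.82815^4 × 0.17185^0 = 1 × 0.47036611 × 1.0000 = 0.470366 (base)
P(M+2) = C(4,1) × 0.82815^3 × 0.17185^1 = 4 × 0.56797212 × 0.17185 = 0.390424
Relative intensity = 0.390424 / 0.470366 × 100 = 83.00

83.00%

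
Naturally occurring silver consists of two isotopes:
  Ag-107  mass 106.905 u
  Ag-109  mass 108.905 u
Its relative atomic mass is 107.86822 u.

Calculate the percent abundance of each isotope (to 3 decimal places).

Ag-107: 51.839%, Ag-109: 48.161%

Writing the weighted mean with unknown fraction x of Ag-107:
106.905·x + 108.905·(1 − x) = 107.86822
(106.905 − 108.905)·x = 107.86822 − 108.905
x = -1.03678 / -2.000 = 0.51839 → 51.839% Ag-107, 48.161% Ag-109.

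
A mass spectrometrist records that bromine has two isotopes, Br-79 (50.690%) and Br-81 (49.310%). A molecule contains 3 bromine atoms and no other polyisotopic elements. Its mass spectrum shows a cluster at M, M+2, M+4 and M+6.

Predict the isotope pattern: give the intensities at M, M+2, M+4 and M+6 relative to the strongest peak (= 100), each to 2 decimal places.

34.27 : 100.00 : 97.28 : 31.54

Expanding (0.50690 + 0.49310)^3:
P(M) = 0.50690^3 = 0.130247
P(M+2) = 3 × 0.50690^2 × 0.49310^1 = 0.380103
P(M+4) = 3 × 0.50690^1 × 0.49310^2 = 0.369755
P(M+6) = 0.49310^3 = 0.119896
The M+2 peak is largest (0.380103); scaling to 100 gives 34.27 : 100.00 : 97.28 : 31.54.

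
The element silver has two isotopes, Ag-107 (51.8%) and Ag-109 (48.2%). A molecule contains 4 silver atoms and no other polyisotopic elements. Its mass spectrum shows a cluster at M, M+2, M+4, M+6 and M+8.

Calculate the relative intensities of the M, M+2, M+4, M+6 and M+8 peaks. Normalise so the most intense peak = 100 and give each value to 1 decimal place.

19.2 : 71.6 : 100.0 : 62.0 : 14.4

Expanding (0.518 + 0.482)^4:
P(M) = 0.518^4 = 0.071998
P(M+2) = 4 × 0.518^3 × 0.482^1 = 0.267976
P(M+4) = 6 × 0.518^2 × 0.482^2 = 0.374029
P(M+6) = 4 × 0.518^1 × 0.482^3 = 0.232023
P(M+8) = 0.482^4 = 0.053974
The M+4 peak is largest (0.374029); scaling to 100 gives 19.2 : 71.6 : 100.0 : 62.0 : 14.4.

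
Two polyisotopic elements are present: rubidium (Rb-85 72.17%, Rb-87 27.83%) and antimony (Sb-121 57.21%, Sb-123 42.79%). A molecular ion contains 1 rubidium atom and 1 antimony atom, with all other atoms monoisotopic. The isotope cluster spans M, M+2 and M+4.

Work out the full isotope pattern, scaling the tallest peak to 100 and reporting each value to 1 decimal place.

88.2 : 100.0 : 25.4

Rubidium pattern (n=1): 0.7217 : 0.2783
Antimony pattern (n=1): 0.5721 : 0.4279
Convolve the two distributions (both contribute in 2-u steps):
  M: 0.7217×0.5721 = 0.412885
  M+2: 0.7217×0.4279 + 0.2783×0.5721 = 0.468031
  M+4: 0.2783×0.4279 = 0.119085
Scale to base peak (0.468031) = 100: 88.2 : 100.0 : 25.4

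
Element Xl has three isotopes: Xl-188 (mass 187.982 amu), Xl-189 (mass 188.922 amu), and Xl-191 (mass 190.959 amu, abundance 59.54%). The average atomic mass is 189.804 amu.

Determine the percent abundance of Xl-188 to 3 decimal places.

Let x and y be the fractions of Xl-188 and Xl-189. Then x + y = 1 − 0.5954 = 0.4046 and 187.982x + 188.922y = 189.804 − 0.5954×190.959 = 76.1070114.
Substituting: 187.982x + 188.922(0.4046 − x) = 76.1070114
(187.982 − 188.922)x = -0.3308298  ⇒  x = 0.35195, y = 0.05265
Xl-188: 35.195%, Xl-189: 5.265%.

35.195%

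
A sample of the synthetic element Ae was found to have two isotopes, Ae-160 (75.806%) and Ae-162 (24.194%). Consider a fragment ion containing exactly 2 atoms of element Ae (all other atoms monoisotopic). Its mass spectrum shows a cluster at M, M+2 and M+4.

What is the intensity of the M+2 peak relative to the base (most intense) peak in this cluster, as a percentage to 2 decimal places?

63.83%

Term probabilities: M 0.5747, M+2 0.3668, M+4 0.0585. Base peak = M.
P(M) = C(2,0) × 0.75806^2 × 0.24194^0 = 1 × 0.57465496 × 1.0000 = 0.574655 (base)
P(M+2) = C(2,1) × 0.75806^1 × 0.24194^1 = 2 × 0.75806 × 0.24194 = 0.366810
Relative intensity = 0.366810 / 0.574655 × 100 = 63.83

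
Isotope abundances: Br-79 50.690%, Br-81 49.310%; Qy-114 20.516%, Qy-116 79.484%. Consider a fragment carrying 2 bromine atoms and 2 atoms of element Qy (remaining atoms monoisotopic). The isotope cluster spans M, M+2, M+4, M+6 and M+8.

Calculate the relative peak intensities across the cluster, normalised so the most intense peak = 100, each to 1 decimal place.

2.7 : 26.5 : 84.9 : 100.0 : 38.9

Bromine pattern (n=2): 0.25694761 : 0.49990478 : 0.24314761
Element Qy pattern (n=2): 0.04209063 : 0.32613875 : 0.63177063
Convolve the two distributions (both contribute in 2-u steps):
  M: 0.25694761×0.04209063 = 0.010815
  M+2: 0.25694761×0.32613875 + 0.49990478×0.04209063 = 0.104842
  M+4: 0.25694761×0.63177063 + 0.49990478×0.32613875 + 0.24314761×0.04209063 = 0.335605
  M+6: 0.49990478×0.63177063 + 0.24314761×0.32613875 = 0.395125
  M+8: 0.24314761×0.63177063 = 0.153614
Scale to base peak (0.395125) = 100: 2.7 : 26.5 : 84.9 : 100.0 : 38.9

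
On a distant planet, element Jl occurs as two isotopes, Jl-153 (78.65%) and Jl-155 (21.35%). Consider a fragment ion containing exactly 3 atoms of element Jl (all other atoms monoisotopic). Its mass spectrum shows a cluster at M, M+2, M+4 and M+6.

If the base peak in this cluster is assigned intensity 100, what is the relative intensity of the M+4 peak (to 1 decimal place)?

22.1

Term probabilities: M 0.4865, M+2 0.3962, M+4 0.1076, M+6 0.0097. Base peak = M.
P(M) = C(3,0) × 0.7865^3 × 0.2135^0 = 1 × 0.48651494 × 1.0000 = 0.486515 (base)
P(M+4) = C(3,2) × 0.7865^1 × 0.2135^2 = 3 × 0.7865 × 0.04558225 = 0.107551
Relative intensity = 0.107551 / 0.486515 × 100 = 22.1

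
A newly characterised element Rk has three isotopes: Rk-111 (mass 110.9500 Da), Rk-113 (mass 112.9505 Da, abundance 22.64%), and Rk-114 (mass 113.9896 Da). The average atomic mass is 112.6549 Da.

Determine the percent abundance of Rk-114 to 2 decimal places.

The remaining 77.36% is split between Rk-111 (fraction x) and Rk-114 (fraction 0.7736 − x).
Substituting: 110.9500x + 113.9896(0.7736 − x) = 87.0829068
(110.9500 − 113.9896)x = -1.09944776  ⇒  x = 0.36171, y = 0.41189
Rk-111: 36.17%, Rk-114: 41.19%.

41.19%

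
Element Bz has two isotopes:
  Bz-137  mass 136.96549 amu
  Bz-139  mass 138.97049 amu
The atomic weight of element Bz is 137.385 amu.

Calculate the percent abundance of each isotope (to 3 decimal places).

Bz-137: 79.077%, Bz-139: 20.923%

With x = fraction of Bz-137 (so Bz-139 is 1 − x):
136.96549·x + 138.97049·(1 − x) = 137.385
(136.96549 − 138.97049)·x = 137.385 − 138.97049
x = -1.58549 / -2.00500 = 0.79077 → 79.077% Bz-137, 20.923% Bz-139.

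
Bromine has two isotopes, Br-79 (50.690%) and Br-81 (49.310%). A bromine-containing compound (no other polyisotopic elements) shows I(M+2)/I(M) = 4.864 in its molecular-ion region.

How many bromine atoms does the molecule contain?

The M+2/M ratio from n Br atoms is n · q/p = n · 0.49310/0.50690.
n = 4.864 × 0.50690/0.49310 = 5.00 ≈ 5

5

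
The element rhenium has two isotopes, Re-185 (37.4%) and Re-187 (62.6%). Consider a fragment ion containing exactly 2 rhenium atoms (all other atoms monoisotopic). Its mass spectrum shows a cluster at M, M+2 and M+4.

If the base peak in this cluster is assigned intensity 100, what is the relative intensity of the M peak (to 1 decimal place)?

29.9

Term probabilities: M 0.1399, M+2 0.4682, M+4 0.3919. Base peak = M+2.
P(M+2) = C(2,1) × 0.374^1 × 0.626^1 = 2 × 0.3740 × 0.6260 = 0.468248 (base)
P(M) = C(2,0) × 0.374^2 × 0.626^0 = 1 × 0.139876 × 1.0000 = 0.139876
Relative intensity = 0.139876 / 0.468248 × 100 = 29.9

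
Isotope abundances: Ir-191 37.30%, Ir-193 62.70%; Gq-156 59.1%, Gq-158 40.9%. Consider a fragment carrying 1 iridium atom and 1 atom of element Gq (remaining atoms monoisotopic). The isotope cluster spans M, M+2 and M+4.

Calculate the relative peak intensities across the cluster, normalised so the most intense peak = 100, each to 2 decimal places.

42.14 : 100.00 : 49.02

Iridium pattern (n=1): 0.3730 : 0.6270
Element Gq pattern (n=1): 0.5910 : 0.4090
Convolve the two distributions (both contribute in 2-u steps):
  M: 0.3730×0.5910 = 0.220443
  M+2: 0.3730×0.4090 + 0.6270×0.5910 = 0.523114
  M+4: 0.6270×0.4090 = 0.256443
Scale to base peak (0.523114) = 100: 42.14 : 100.00 : 49.02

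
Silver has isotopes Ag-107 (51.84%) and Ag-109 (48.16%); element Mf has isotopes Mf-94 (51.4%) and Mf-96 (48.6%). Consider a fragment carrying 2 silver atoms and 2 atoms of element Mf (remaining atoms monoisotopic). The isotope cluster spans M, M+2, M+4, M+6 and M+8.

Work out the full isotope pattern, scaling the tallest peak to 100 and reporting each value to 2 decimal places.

18.97 : 71.13 : 100.00 : 62.48 : 14.64

Silver pattern (n=2): 0.26873856 : 0.49932288 : 0.23193856
Element Mf pattern (n=2): 0.264196 : 0.499608 : 0.236196
Convolve the two distributions (both contribute in 2-u steps):
  M: 0.26873856×0.264196 = 0.071000
  M+2: 0.26873856×0.499608 + 0.49932288×0.264196 = 0.266183
  M+4: 0.26873856×0.236196 + 0.49932288×0.499608 + 0.23193856×0.264196 = 0.374218
  M+6: 0.49932288×0.236196 + 0.23193856×0.499608 = 0.233816
  M+8: 0.23193856×0.236196 = 0.054783
Scale to base peak (0.374218) = 100: 18.97 : 71.13 : 100.00 : 62.48 : 14.64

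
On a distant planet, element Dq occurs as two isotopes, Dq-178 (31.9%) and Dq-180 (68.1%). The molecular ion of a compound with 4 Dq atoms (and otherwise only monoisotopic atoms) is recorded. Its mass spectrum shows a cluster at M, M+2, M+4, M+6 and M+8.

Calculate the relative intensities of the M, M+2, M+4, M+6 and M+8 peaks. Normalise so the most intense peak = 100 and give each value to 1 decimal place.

Expanding (0.319 + 0.681)^4:
P(M) = 0.319^4 = 0.010355
P(M+2) = 4 × 0.319^3 × 0.681^1 = 0.088426
P(M+4) = 6 × 0.319^2 × 0.681^2 = 0.283157
P(M+6) = 4 × 0.319^1 × 0.681^3 = 0.402988
P(M+8) = 0.681^4 = 0.215074
The M+6 peak is largest (0.402988); scaling to 100 gives 2.6 : 21.9 : 70.3 : 100.0 : 53.4.

2.6 : 21.9 : 70.3 : 100.0 : 53.4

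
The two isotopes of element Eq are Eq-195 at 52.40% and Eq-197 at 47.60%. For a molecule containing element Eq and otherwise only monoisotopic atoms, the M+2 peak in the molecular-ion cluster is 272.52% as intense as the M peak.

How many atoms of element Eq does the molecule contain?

With n Eq atoms, P(M+2)/P(M) = C(n,1)·p^(n−1)q / p^n = n·q/p = n · 0.4760/0.5240.
n = 2.7252 × 0.5240/0.4760 = 3.00 ≈ 3

3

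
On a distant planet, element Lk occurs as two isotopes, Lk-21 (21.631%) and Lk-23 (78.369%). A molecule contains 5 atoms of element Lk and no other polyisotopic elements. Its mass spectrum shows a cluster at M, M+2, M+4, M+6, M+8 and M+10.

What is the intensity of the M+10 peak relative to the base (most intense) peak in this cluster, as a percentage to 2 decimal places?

Binomial terms of (0.21631 + 0.78369)^5: M 0.0005, M+2 0.0086, M+4 0.0622, M+6 0.2252, M+8 0.4080, M+10 0.2956 → M+8 is the base peak.
P(M+8) = C(5,4) × 0.21631^1 × 0.78369^4 = 5 × 0.21631 × 0.37720481 = 0.407966 (base)
P(M+10) = C(5,5) × 0.21631^0 × 0.78369^5 = 1 × 1.0000 × 0.29561164 = 0.295612
Relative intensity = 0.295612 / 0.407966 × 100 = 72.46

72.46%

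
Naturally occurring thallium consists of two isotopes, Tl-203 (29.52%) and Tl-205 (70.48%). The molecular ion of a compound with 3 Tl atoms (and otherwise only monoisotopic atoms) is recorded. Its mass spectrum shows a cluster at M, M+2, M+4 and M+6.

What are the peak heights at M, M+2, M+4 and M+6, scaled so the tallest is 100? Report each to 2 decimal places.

The 3 Tl atoms are independent, so intensities follow the terms of (0.2952 + 0.7048)^3.
P(M) = 0.2952^3 = 0.025725
P(M+2) = 3 × 0.2952^2 × 0.7048^1 = 0.184255
P(M+4) = 3 × 0.2952^1 × 0.7048^2 = 0.439916
P(M+6) = 0.7048^3 = 0.350104
The M+4 peak is largest (0.439916); scaling to 100 gives 5.85 : 41.88 : 100.00 : 79.58.

5.85 : 41.88 : 100.00 : 79.58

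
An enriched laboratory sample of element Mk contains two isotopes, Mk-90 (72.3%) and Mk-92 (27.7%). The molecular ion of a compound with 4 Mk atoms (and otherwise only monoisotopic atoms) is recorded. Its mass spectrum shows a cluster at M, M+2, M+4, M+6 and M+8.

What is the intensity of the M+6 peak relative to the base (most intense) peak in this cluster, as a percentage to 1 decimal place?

Binomial terms of (0.723 + 0.277)^4: M 0.2732, M+2 0.4187, M+4 0.2407, M+6 0.0615, M+8 0.0059 → M+2 is the base peak.
P(M+2) = C(4,1) × 0.723^3 × 0.277^1 = 4 × 0.37793307 × 0.2770 = 0.418750 (base)
P(M+6) = C(4,3) × 0.723^1 × 0.277^3 = 4 × 0.7230 × 0.02125393 = 0.061466
Relative intensity = 0.061466 / 0.418750 × 100 = 14.7

14.7%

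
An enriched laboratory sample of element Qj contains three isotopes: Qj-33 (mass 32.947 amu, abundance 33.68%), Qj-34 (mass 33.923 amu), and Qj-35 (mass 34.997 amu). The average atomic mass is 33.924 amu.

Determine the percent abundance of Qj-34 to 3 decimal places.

35.620%

Let x and y be the fractions of Qj-34 and Qj-35. Then x + y = 1 − 0.3368 = 0.6632 and 33.923x + 34.997y = 33.924 − 0.3368×32.947 = 22.8274504.
Substituting: 33.923x + 34.997(0.6632 − x) = 22.8274504
(33.923 − 34.997)x = -0.38256  ⇒  x = 0.35620, y = 0.30700
Qj-34: 35.620%, Qj-35: 30.700%.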